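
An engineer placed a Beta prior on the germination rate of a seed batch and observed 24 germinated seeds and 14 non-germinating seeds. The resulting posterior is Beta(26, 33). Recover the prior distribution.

Beta(2, 19)

A Beta(α, β) prior with s successes and f failures in binomial data gives a Beta(α+s, β+f) posterior.
So α = 26 − 24 = 2 and β = 33 − 14 = 19.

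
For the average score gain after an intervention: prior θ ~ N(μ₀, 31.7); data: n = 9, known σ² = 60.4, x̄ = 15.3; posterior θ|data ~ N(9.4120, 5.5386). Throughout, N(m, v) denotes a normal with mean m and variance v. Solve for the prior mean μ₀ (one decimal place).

The posterior mean is a precision-weighted average: μ_n = (τ₀μ₀ + τ_data·x̄)/(τ₀+τ_data), with τ₀=1/σ₀² and τ_data=n/σ².
Here τ₀ = 1/31.7 = 0.031546 and τ_data = 9/60.4 = 0.149007, so τ_n = 0.180553.
Rearranging for μ₀: μ₀ = (μ_n·τ_n − τ_data·x̄)/τ₀ = (9.4120·0.180553 − 0.149007·15.3) / 0.031546 = -0.580442/0.031546 ≈ -18.4.

μ₀ = -18.4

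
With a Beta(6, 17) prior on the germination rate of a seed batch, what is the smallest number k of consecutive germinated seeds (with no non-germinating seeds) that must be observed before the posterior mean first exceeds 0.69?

k = 32

After k germinated seeds and 0 non-germinating seeds the posterior is Beta(6+k, 17), with mean (6+k)/(6+17+k).
Set (6+k)/(23+k) > 0.69 and solve: k > (0.69·23 − 6)/(1 − 0.69) = 31.839.
The smallest integer exceeding 31.839 is 32, and checking k=32: (38)/(55) = 0.6909 > 0.69.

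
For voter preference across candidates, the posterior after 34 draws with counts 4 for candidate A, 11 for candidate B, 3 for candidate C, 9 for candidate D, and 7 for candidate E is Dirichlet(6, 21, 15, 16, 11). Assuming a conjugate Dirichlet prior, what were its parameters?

For a Dirichlet(α) prior with multinomial counts c, the posterior is Dirichlet(α + c) componentwise.
Subtract each count from the matching posterior parameter: 6−4=2, 21−11=10, 15−3=12, 16−9=7, 11−7=4.

Dirichlet(2, 10, 12, 7, 4)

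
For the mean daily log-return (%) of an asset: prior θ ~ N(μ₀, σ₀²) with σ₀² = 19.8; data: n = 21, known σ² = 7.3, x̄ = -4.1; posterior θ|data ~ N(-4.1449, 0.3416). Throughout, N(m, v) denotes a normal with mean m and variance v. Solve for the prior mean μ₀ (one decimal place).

The posterior mean is a precision-weighted average: μ_n = (τ₀μ₀ + τ_data·x̄)/(τ₀+τ_data), with τ₀=1/σ₀² and τ_data=n/σ².
Here τ₀ = 1/19.8 = 0.050505 and τ_data = 21/7.3 = 2.876712, so τ_n = 2.927217.
Rearranging for μ₀: μ₀ = (μ_n·τ_n − τ_data·x̄)/τ₀ = (-4.1449·2.927217 − 2.876712·-4.1) / 0.050505 = -0.338503/0.050505 ≈ -6.7.

μ₀ = -6.7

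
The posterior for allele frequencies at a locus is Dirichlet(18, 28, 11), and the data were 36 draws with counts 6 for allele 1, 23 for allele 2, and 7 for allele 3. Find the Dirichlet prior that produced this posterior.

Dirichlet(12, 5, 4)

For a Dirichlet(α) prior with multinomial counts c, the posterior is Dirichlet(α + c) componentwise.
Subtract each count from the matching posterior parameter: 18−6=12, 28−23=5, 11−7=4.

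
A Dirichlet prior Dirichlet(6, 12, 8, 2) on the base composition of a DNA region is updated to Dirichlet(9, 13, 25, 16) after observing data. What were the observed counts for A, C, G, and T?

For a Dirichlet(α) prior with multinomial counts c, the posterior is Dirichlet(α + c) componentwise.
Counts are posterior − prior componentwise: 9−6=3, 13−12=1, 25−8=17, 16−2=14.

counts (3, 1, 17, 14)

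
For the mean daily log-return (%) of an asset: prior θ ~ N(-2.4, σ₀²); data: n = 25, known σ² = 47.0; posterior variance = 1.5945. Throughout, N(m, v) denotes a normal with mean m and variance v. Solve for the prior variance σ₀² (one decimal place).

σ₀² = 10.5

For the Normal–Normal model with known σ², precisions add: τ_n = τ₀ + n/σ².
So 1/σ₀² = 1/1.5945 − 25/47.0 = 0.627156 − 0.531915 = 0.095241.
Hence σ₀² = 1/0.095241 ≈ 10.5.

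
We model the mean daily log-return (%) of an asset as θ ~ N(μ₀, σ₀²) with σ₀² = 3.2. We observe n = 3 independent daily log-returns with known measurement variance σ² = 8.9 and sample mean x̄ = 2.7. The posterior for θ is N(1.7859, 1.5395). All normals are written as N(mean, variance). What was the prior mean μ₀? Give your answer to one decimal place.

μ₀ = 0.8

The posterior mean is a precision-weighted average: μ_n = (τ₀μ₀ + τ_data·x̄)/(τ₀+τ_data), with τ₀=1/σ₀² and τ_data=n/σ².
Here τ₀ = 1/3.2 = 0.312500 and τ_data = 3/8.9 = 0.337079, so τ_n = 0.649579.
Rearranging for μ₀: μ₀ = (μ_n·τ_n − τ_data·x̄)/τ₀ = (1.7859·0.649579 − 0.337079·2.7) / 0.312500 = 0.249970/0.312500 ≈ 0.8.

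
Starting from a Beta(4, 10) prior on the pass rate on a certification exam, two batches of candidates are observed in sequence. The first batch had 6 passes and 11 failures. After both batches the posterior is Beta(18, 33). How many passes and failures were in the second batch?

Because Beta–binomial updating is additive in the counts, the combined data contributed (α_post−α_prior, β_post−β_prior) successes and failures.
Total across both batches: 18−4=14 passes, 33−10=23 failures.
Subtract the first batch: 14−6=8 passes and 23−11=12 failures.

8 passes and 12 failures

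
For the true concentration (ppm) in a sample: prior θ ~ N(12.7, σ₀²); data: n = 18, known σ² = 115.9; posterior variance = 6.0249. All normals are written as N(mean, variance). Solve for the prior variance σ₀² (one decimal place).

Posterior precision equals prior precision plus data precision: 1/σ_n² = 1/σ₀² + n/σ².
So 1/σ₀² = 1/6.0249 − 18/115.9 = 0.165978 − 0.155306 = 0.010672.
Hence σ₀² = 1/0.010672 ≈ 93.7.

σ₀² = 93.7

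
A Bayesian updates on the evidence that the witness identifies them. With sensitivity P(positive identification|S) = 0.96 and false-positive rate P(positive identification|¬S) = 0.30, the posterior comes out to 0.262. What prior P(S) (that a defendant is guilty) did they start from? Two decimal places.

P(S) = 0.10

Bayes' rule in odds form gives O(S|E) = O(S)·[P(E|S)/P(E|¬S)], hence O(S) = O(S|E)/LR.
Posterior odds = 0.262/(1−0.262) = 0.3550. LR = 0.96/0.30 = 3.2000.
Prior odds = 0.3550/3.2000 = 0.1109, so P(S) = 0.1109/(1+0.1109) ≈ 0.10.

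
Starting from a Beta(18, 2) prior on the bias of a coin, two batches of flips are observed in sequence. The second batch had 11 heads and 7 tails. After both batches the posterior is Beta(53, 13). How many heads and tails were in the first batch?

Because Beta–binomial updating is additive in the counts, the combined data contributed (α_post−α_prior, β_post−β_prior) successes and failures.
Total across both batches: 53−18=35 heads, 13−2=11 tails.
Subtract the second batch: 35−11=24 heads and 11−7=4 tails.

24 heads and 4 tails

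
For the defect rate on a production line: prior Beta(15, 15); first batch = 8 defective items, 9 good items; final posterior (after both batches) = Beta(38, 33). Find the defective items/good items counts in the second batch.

15 defective items and 9 good items

Because Beta–binomial updating is additive in the counts, the combined data contributed (α_post−α_prior, β_post−β_prior) successes and failures.
Total across both batches: 38−15=23 defective items, 33−15=18 good items.
Subtract the first batch: 23−8=15 defective items and 18−9=9 good items.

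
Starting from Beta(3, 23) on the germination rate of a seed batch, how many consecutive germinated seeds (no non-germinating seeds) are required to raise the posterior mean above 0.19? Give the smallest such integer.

k = 3

After k germinated seeds and 0 non-germinating seeds the posterior is Beta(3+k, 23), with mean (3+k)/(3+23+k).
Set (3+k)/(26+k) > 0.19 and solve: k > (0.19·26 − 3)/(1 − 0.19) = 2.395.
The smallest integer exceeding 2.395 is 3.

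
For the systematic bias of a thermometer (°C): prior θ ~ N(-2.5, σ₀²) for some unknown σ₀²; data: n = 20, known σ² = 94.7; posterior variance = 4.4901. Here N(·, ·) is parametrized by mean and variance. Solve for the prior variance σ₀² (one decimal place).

σ₀² = 86.8

Posterior precision equals prior precision plus data precision: 1/σ_n² = 1/σ₀² + n/σ².
So 1/σ₀² = 1/4.4901 − 20/94.7 = 0.222712 − 0.211193 = 0.011519.
Hence σ₀² = 1/0.011519 ≈ 86.8.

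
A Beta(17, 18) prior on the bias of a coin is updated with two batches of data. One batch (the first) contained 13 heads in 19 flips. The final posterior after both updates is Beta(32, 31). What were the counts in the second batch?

Because Beta–binomial updating is additive in the counts, the combined data contributed (α_post−α_prior, β_post−β_prior) successes and failures.
Total across both batches: 32−17=15 heads, 31−18=13 tails.
Subtract the first batch: 15−13=2 heads and 13−6=7 tails.

2 heads and 7 tails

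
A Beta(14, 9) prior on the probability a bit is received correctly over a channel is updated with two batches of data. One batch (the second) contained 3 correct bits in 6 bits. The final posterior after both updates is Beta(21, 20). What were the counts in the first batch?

4 correct bits and 8 errors

Sequential conjugate updates are equivalent to a single update on the pooled data, so total successes = posterior α − prior α and total failures = posterior β − prior β.
Total across both batches: 21−14=7 correct bits, 20−9=11 errors.
Subtract the second batch: 7−3=4 correct bits and 11−3=8 errors.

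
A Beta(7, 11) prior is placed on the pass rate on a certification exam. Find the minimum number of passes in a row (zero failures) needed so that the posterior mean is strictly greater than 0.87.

k = 67

After k passes and 0 failures the posterior is Beta(7+k, 11), with mean (7+k)/(7+11+k).
Set (7+k)/(18+k) > 0.87 and solve: k > (0.87·18 − 7)/(1 − 0.87) = 66.615.
The smallest integer exceeding 66.615 is 67, and checking k=67: (74)/(85) = 0.8706 > 0.87.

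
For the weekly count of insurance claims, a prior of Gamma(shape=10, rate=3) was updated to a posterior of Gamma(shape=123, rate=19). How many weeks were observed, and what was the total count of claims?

Gamma–Poisson conjugacy: posterior shape = α + Σxᵢ, posterior rate = β + n.
Matching: Σxᵢ = 123 − 10 = 113 and n = 19 − 3 = 16.

n = 16 weeks with total 113 claims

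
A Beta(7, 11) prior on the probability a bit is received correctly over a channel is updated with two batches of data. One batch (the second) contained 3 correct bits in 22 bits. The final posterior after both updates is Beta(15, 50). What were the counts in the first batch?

Because Beta–binomial updating is additive in the counts, the combined data contributed (α_post−α_prior, β_post−β_prior) successes and failures.
Total across both batches: 15−7=8 correct bits, 50−11=39 errors.
Subtract the second batch: 8−3=5 correct bits and 39−19=20 errors.

5 correct bits and 20 errors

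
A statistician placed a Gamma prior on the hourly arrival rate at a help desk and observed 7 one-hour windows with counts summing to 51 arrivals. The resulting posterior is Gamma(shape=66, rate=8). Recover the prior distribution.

Gamma–Poisson conjugacy: posterior shape = α + Σxᵢ, posterior rate = β + n.
So α = 66 − 51 = 15 and β = 8 − 7 = 1.

Gamma(shape=15, rate=1)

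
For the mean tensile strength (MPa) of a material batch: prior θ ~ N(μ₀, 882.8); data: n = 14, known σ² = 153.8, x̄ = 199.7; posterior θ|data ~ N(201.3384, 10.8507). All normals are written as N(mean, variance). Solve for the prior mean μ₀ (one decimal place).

The posterior mean is a precision-weighted average: μ_n = (τ₀μ₀ + τ_data·x̄)/(τ₀+τ_data), with τ₀=1/σ₀² and τ_data=n/σ².
Here τ₀ = 1/882.8 = 0.001133 and τ_data = 14/153.8 = 0.091027, so τ_n = 0.092160.
Rearranging for μ₀: μ₀ = (μ_n·τ_n − τ_data·x̄)/τ₀ = (201.3384·0.092160 − 0.091027·199.7) / 0.001133 = 0.377255/0.001133 ≈ 333.0.

μ₀ = 333.0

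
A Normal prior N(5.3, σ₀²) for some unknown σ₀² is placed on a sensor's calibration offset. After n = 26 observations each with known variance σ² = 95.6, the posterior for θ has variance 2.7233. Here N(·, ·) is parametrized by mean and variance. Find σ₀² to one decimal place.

Posterior precision equals prior precision plus data precision: 1/σ_n² = 1/σ₀² + n/σ².
So 1/σ₀² = 1/2.7233 − 26/95.6 = 0.367202 − 0.271967 = 0.095235.
Hence σ₀² = 1/0.095235 ≈ 10.5.

σ₀² = 10.5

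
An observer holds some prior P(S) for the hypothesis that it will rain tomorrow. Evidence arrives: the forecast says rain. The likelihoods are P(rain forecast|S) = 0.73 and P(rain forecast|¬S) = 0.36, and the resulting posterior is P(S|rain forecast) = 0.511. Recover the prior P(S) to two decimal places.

Bayes' rule in odds form gives O(S|E) = O(S)·[P(E|S)/P(E|¬S)], hence O(S) = O(S|E)/LR.
Posterior odds = 0.511/(1−0.511) = 1.0450. LR = 0.73/0.36 = 2.0278.
Prior odds = 1.0450/2.0278 = 0.5153, so P(S) = 0.5153/(1+0.5153) ≈ 0.34.

P(S) = 0.34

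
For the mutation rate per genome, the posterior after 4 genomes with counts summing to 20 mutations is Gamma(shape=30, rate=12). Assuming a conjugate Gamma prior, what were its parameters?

A Gamma(α, β) prior (rate parametrization) on a Poisson rate with n observations summing to S gives posterior Gamma(α+S, β+n).
So α = 30 − 20 = 10 and β = 12 − 4 = 8.

Gamma(shape=10, rate=8)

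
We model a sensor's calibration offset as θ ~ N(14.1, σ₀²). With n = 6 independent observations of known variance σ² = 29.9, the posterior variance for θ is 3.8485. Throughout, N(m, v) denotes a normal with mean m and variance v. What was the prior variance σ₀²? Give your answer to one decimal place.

For the Normal–Normal model with known σ², precisions add: τ_n = τ₀ + n/σ².
So 1/σ₀² = 1/3.8485 − 6/29.9 = 0.259841 − 0.200669 = 0.059172.
Hence σ₀² = 1/0.059172 ≈ 16.9.

σ₀² = 16.9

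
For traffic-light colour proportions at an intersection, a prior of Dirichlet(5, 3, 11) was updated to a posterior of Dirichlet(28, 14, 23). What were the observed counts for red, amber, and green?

counts (23, 11, 12)

For a Dirichlet(α) prior with multinomial counts c, the posterior is Dirichlet(α + c) componentwise.
Counts are posterior − prior componentwise: 28−5=23, 14−3=11, 23−11=12.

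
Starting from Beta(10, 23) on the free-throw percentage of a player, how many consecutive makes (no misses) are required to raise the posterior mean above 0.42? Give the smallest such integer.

After k makes and 0 misses the posterior is Beta(10+k, 23), with mean (10+k)/(10+23+k).
Set (10+k)/(33+k) > 0.42 and solve: k > (0.42·33 − 10)/(1 − 0.42) = 6.655.
The smallest integer exceeding 6.655 is 7, and checking k=7: (17)/(40) = 0.4250 > 0.42.

k = 7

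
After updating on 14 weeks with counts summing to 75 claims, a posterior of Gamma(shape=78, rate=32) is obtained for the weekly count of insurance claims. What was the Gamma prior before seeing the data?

Gamma–Poisson conjugacy: posterior shape = α + Σxᵢ, posterior rate = β + n.
So α = 78 − 75 = 3 and β = 32 − 14 = 18.

Gamma(shape=3, rate=18)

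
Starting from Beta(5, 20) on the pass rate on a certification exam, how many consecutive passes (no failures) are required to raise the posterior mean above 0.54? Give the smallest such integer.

k = 19

After k passes and 0 failures the posterior is Beta(5+k, 20), with mean (5+k)/(5+20+k).
Set (5+k)/(25+k) > 0.54 and solve: k > (0.54·25 − 5)/(1 − 0.54) = 18.478.
The smallest integer exceeding 18.478 is 19, and checking k=19: (24)/(44) = 0.5455 > 0.54.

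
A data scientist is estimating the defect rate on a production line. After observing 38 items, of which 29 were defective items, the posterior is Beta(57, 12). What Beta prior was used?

Beta is conjugate to the binomial likelihood: posterior = Beta(α+s, β+f).
Subtract the data counts: 57−29=28, 12−9=3.

Beta(28, 3)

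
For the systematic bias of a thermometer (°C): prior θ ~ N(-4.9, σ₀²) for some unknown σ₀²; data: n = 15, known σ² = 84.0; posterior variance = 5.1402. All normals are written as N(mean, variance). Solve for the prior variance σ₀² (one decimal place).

σ₀² = 62.6

For the Normal–Normal model with known σ², precisions add: τ_n = τ₀ + n/σ².
So 1/σ₀² = 1/5.1402 − 15/84.0 = 0.194545 − 0.178571 = 0.015974.
Hence σ₀² = 1/0.015974 ≈ 62.6.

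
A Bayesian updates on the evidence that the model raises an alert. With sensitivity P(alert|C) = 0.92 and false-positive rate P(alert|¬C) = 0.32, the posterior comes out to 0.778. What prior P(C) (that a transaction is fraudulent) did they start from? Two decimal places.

Bayes' rule in odds form gives O(C|E) = O(C)·[P(E|C)/P(E|¬C)], hence O(C) = O(C|E)/LR.
Posterior odds = 0.778/(1−0.778) = 3.5045. LR = 0.92/0.32 = 2.8750.
Prior odds = 3.5045/2.8750 = 1.2190, so P(C) = 1.2190/(1+1.2190) ≈ 0.55.

P(C) = 0.55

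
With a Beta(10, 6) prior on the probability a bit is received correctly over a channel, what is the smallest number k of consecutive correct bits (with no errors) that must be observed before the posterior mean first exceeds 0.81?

k = 16

After k correct bits and 0 errors the posterior is Beta(10+k, 6), with mean (10+k)/(10+6+k).
Set (10+k)/(16+k) > 0.81 and solve: k > (0.81·16 − 10)/(1 − 0.81) = 15.579.
The smallest integer exceeding 15.579 is 16, and checking k=16: (26)/(32) = 0.8125 > 0.81.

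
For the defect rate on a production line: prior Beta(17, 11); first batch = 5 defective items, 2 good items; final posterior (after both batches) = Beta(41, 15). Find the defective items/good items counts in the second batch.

19 defective items and 2 good items

Because Beta–binomial updating is additive in the counts, the combined data contributed (α_post−α_prior, β_post−β_prior) successes and failures.
Total across both batches: 41−17=24 defective items, 15−11=4 good items.
Subtract the first batch: 24−5=19 defective items and 4−2=2 good items.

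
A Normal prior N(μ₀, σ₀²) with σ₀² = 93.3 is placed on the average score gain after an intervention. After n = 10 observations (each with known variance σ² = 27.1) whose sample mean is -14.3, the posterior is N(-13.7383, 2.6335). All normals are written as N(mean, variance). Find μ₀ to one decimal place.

μ₀ = 5.6

The posterior mean is a precision-weighted average: μ_n = (τ₀μ₀ + τ_data·x̄)/(τ₀+τ_data), with τ₀=1/σ₀² and τ_data=n/σ².
Here τ₀ = 1/93.3 = 0.010718 and τ_data = 10/27.1 = 0.369004, so τ_n = 0.379722.
Rearranging for μ₀: μ₀ = (μ_n·τ_n − τ_data·x̄)/τ₀ = (-13.7383·0.379722 − 0.369004·-14.3) / 0.010718 = 0.060022/0.010718 ≈ 5.6.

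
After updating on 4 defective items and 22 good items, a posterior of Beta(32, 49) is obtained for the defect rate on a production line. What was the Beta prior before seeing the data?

Beta(28, 27)

Beta is conjugate to the binomial likelihood: posterior = Beta(a+s, b+f).
Subtract the data counts: 32−4=28, 49−22=27.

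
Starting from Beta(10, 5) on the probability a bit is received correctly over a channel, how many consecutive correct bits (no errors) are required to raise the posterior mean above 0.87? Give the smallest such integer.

k = 24

After k correct bits and 0 errors the posterior is Beta(10+k, 5), with mean (10+k)/(10+5+k).
Set (10+k)/(15+k) > 0.87 and solve: k > (0.87·15 − 10)/(1 − 0.87) = 23.462.
The smallest integer exceeding 23.462 is 24, and checking k=24: (34)/(39) = 0.8718 > 0.87.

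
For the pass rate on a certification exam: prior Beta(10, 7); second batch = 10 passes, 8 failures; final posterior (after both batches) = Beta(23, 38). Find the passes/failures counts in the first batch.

3 passes and 23 failures

Because Beta–binomial updating is additive in the counts, the combined data contributed (α_post−α_prior, β_post−β_prior) successes and failures.
Total across both batches: 23−10=13 passes, 38−7=31 failures.
Subtract the second batch: 13−10=3 passes and 31−8=23 failures.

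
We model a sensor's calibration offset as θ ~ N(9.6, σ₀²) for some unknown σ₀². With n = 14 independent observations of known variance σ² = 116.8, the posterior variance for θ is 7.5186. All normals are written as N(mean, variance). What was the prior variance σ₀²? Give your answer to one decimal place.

σ₀² = 76.1

Posterior precision equals prior precision plus data precision: 1/σ_n² = 1/σ₀² + n/σ².
So 1/σ₀² = 1/7.5186 − 14/116.8 = 0.133003 − 0.119863 = 0.013140.
Hence σ₀² = 1/0.013140 ≈ 76.1.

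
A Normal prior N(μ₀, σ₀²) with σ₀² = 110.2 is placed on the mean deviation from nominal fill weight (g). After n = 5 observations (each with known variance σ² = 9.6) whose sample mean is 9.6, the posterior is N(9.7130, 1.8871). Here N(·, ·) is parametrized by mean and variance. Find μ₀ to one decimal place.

μ₀ = 16.2

The posterior mean is a precision-weighted average: μ_n = (τ₀μ₀ + τ_data·x̄)/(τ₀+τ_data), with τ₀=1/σ₀² and τ_data=n/σ².
Here τ₀ = 1/110.2 = 0.009074 and τ_data = 5/9.6 = 0.520833, so τ_n = 0.529907.
Rearranging for μ₀: μ₀ = (μ_n·τ_n − τ_data·x̄)/τ₀ = (9.7130·0.529907 − 0.520833·9.6) / 0.009074 = 0.146990/0.009074 ≈ 16.2.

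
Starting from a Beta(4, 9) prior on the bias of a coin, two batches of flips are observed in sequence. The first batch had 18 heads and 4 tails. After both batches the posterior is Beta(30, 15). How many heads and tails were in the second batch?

8 heads and 2 tails

Because Beta–binomial updating is additive in the counts, the combined data contributed (α_post−α_prior, β_post−β_prior) successes and failures.
Total across both batches: 30−4=26 heads, 15−9=6 tails.
Subtract the first batch: 26−18=8 heads and 6−4=2 tails.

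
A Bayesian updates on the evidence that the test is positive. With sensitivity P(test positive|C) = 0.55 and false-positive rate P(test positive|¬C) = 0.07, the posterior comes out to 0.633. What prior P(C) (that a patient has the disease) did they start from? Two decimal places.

P(C) = 0.18

In odds form, posterior odds = prior odds × likelihood ratio, so prior odds = posterior odds ÷ LR.
Posterior odds = 0.633/(1−0.633) = 1.7248. LR = 0.55/0.07 = 7.8571.
Prior odds = 1.7248/7.8571 = 0.2195, so P(C) = 0.2195/(1+0.2195) ≈ 0.18.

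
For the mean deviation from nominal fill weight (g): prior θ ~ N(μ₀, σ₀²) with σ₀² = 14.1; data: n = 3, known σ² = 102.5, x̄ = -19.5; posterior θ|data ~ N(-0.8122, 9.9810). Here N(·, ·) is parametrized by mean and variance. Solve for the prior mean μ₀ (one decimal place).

μ₀ = 6.9

The posterior mean is a precision-weighted average: μ_n = (τ₀μ₀ + τ_data·x̄)/(τ₀+τ_data), with τ₀=1/σ₀² and τ_data=n/σ².
Here τ₀ = 1/14.1 = 0.070922 and τ_data = 3/102.5 = 0.029268, so τ_n = 0.100190.
Rearranging for μ₀: μ₀ = (μ_n·τ_n − τ_data·x̄)/τ₀ = (-0.8122·0.100190 − 0.029268·-19.5) / 0.070922 = 0.489352/0.070922 ≈ 6.9.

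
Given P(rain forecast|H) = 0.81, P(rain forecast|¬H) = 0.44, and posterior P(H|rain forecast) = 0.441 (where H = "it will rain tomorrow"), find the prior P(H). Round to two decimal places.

P(H) = 0.30

Bayes' rule in odds form gives O(H|E) = O(H)·[P(E|H)/P(E|¬H)], hence O(H) = O(H|E)/LR.
Posterior odds = 0.441/(1−0.441) = 0.7889. LR = 0.81/0.44 = 1.8409.
Prior odds = 0.7889/1.8409 = 0.4285, so P(H) = 0.4285/(1+0.4285) ≈ 0.30.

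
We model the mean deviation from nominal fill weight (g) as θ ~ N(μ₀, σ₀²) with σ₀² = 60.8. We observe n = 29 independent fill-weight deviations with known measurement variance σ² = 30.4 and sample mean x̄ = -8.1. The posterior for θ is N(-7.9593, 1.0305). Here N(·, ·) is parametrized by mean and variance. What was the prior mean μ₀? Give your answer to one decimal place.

The posterior mean is a precision-weighted average: μ_n = (τ₀μ₀ + τ_data·x̄)/(τ₀+τ_data), with τ₀=1/σ₀² and τ_data=n/σ².
Here τ₀ = 1/60.8 = 0.016447 and τ_data = 29/30.4 = 0.953947, so τ_n = 0.970394.
Rearranging for μ₀: μ₀ = (μ_n·τ_n − τ_data·x̄)/τ₀ = (-7.9593·0.970394 − 0.953947·-8.1) / 0.016447 = 0.003314/0.016447 ≈ 0.2.

μ₀ = 0.2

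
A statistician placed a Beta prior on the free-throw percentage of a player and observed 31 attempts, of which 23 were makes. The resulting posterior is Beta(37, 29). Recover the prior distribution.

Under Beta–binomial conjugacy the posterior parameters are (α+s, β+f).
So α = 37 − 23 = 14 and β = 29 − 8 = 21.

Beta(14, 21)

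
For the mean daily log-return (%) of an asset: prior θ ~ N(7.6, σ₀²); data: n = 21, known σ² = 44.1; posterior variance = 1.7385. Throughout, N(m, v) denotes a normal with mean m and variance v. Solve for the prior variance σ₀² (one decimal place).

σ₀² = 10.1

For the Normal–Normal model with known σ², precisions add: τ_n = τ₀ + n/σ².
So 1/σ₀² = 1/1.7385 − 21/44.1 = 0.575209 − 0.476190 = 0.099019.
Hence σ₀² = 1/0.099019 ≈ 10.1.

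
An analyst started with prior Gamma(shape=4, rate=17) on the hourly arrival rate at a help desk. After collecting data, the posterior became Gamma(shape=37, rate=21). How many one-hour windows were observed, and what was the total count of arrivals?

A Gamma(α, β) prior (rate parametrization) on a Poisson rate with n observations summing to S gives posterior Gamma(α+S, β+n).
Matching: Σxᵢ = 37 − 4 = 33 and n = 21 − 17 = 4.

n = 4 one-hour windows with total 33 arrivals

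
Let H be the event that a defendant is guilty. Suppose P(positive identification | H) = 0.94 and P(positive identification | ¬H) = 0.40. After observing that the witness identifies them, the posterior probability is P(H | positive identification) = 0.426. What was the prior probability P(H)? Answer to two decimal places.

P(H) = 0.24

Bayes' rule in odds form gives O(H|E) = O(H)·[P(E|H)/P(E|¬H)], hence O(H) = O(H|E)/LR.
Posterior odds = 0.426/(1−0.426) = 0.7422. LR = 0.94/0.40 = 2.3500.
Prior odds = 0.7422/2.3500 = 0.3158, so P(H) = 0.3158/(1+0.3158) ≈ 0.24.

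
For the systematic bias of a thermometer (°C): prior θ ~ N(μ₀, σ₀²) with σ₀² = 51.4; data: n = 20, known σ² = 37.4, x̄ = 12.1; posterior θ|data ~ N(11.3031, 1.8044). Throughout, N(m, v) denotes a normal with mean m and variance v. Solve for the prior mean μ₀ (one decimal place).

With known observation variance, the Normal–Normal posterior has precision τ_n = τ₀ + n/σ² and mean μ_n = (τ₀μ₀ + (n/σ²)x̄)/τ_n.
Here τ₀ = 1/51.4 = 0.019455 and τ_data = 20/37.4 = 0.534759, so τ_n = 0.554214.
Rearranging for μ₀: μ₀ = (μ_n·τ_n − τ_data·x̄)/τ₀ = (11.3031·0.554214 − 0.534759·12.1) / 0.019455 = -0.206248/0.019455 ≈ -10.6.

μ₀ = -10.6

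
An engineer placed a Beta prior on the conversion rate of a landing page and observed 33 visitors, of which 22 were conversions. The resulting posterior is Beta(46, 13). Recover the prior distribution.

Beta(24, 2)

A Beta(α, β) prior with s successes and f failures in binomial data gives a Beta(α+s, β+f) posterior.
So α = 46 − 22 = 24 and β = 13 − 11 = 2.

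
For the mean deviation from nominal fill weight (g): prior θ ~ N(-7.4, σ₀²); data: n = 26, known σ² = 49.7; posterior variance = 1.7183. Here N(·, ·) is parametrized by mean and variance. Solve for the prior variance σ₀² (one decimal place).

For the Normal–Normal model with known σ², precisions add: τ_n = τ₀ + n/σ².
So 1/σ₀² = 1/1.7183 − 26/49.7 = 0.581971 − 0.523139 = 0.058832.
Hence σ₀² = 1/0.058832 ≈ 17.0.

σ₀² = 17.0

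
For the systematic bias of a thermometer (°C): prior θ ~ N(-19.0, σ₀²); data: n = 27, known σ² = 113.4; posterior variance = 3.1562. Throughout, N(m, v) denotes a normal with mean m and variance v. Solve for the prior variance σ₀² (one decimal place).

σ₀² = 12.7

Posterior precision equals prior precision plus data precision: 1/σ_n² = 1/σ₀² + n/σ².
So 1/σ₀² = 1/3.1562 − 27/113.4 = 0.316837 − 0.238095 = 0.078742.
Hence σ₀² = 1/0.078742 ≈ 12.7.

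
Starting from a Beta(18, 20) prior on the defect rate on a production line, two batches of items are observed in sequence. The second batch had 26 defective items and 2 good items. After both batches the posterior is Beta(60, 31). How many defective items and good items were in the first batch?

Because Beta–binomial updating is additive in the counts, the combined data contributed (α_post−α_prior, β_post−β_prior) successes and failures.
Total across both batches: 60−18=42 defective items, 31−20=11 good items.
Subtract the second batch: 42−26=16 defective items and 11−2=9 good items.

16 defective items and 9 good items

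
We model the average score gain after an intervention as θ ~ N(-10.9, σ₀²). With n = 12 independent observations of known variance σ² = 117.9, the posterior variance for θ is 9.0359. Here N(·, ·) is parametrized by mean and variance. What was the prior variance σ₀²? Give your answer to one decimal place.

σ₀² = 112.5

For the Normal–Normal model with known σ², precisions add: τ_n = τ₀ + n/σ².
So 1/σ₀² = 1/9.0359 − 12/117.9 = 0.110670 − 0.101781 = 0.008889.
Hence σ₀² = 1/0.008889 ≈ 112.5.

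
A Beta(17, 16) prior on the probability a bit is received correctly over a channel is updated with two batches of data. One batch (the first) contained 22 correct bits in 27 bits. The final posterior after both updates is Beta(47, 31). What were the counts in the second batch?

8 correct bits and 10 errors

Sequential conjugate updates are equivalent to a single update on the pooled data, so total successes = posterior α − prior α and total failures = posterior β − prior β.
Total across both batches: 47−17=30 correct bits, 31−16=15 errors.
Subtract the first batch: 30−22=8 correct bits and 15−5=10 errors.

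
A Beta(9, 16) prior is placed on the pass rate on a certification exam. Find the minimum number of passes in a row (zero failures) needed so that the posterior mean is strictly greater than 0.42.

k = 3

After k passes and 0 failures the posterior is Beta(9+k, 16), with mean (9+k)/(9+16+k).
Set (9+k)/(25+k) > 0.42 and solve: k > (0.42·25 − 9)/(1 − 0.42) = 2.586.
The smallest integer exceeding 2.586 is 3, and checking k=3: (12)/(28) = 0.4286 > 0.42.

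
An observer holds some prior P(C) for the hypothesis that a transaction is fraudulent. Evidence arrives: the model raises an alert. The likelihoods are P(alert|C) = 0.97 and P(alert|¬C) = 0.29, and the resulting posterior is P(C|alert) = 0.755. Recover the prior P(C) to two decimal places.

P(C) = 0.48

In odds form, posterior odds = prior odds × likelihood ratio, so prior odds = posterior odds ÷ LR.
Posterior odds = 0.755/(1−0.755) = 3.0816. LR = 0.97/0.29 = 3.3448.
Prior odds = 3.0816/3.3448 = 0.9213, so P(C) = 0.9213/(1+0.9213) ≈ 0.48.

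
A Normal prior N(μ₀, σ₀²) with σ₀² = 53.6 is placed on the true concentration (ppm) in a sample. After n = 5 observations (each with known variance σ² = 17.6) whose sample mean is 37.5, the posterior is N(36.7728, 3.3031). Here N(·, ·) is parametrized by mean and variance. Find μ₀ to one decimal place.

μ₀ = 25.7

With known observation variance, the Normal–Normal posterior has precision τ_n = τ₀ + n/σ² and mean μ_n = (τ₀μ₀ + (n/σ²)x̄)/τ_n.
Here τ₀ = 1/53.6 = 0.018657 and τ_data = 5/17.6 = 0.284091, so τ_n = 0.302748.
Rearranging for μ₀: μ₀ = (μ_n·τ_n − τ_data·x̄)/τ₀ = (36.7728·0.302748 − 0.284091·37.5) / 0.018657 = 0.479479/0.018657 ≈ 25.7.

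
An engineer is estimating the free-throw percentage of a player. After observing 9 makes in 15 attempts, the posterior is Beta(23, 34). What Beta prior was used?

Under Beta–binomial conjugacy the posterior parameters are (α+s, β+f).
So α = 23 − 9 = 14 and β = 34 − 6 = 28.

Beta(14, 28)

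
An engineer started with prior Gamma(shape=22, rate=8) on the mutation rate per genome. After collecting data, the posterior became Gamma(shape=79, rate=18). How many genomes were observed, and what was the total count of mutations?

Gamma–Poisson conjugacy: posterior shape = α + Σxᵢ, posterior rate = β + n.
Matching: Σxᵢ = 79 − 22 = 57 and n = 18 − 8 = 10.

n = 10 genomes with total 57 mutations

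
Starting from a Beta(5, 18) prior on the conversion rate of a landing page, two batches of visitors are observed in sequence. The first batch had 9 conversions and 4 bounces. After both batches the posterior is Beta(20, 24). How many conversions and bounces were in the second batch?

Because Beta–binomial updating is additive in the counts, the combined data contributed (α_post−α_prior, β_post−β_prior) successes and failures.
Total across both batches: 20−5=15 conversions, 24−18=6 bounces.
Subtract the first batch: 15−9=6 conversions and 6−4=2 bounces.

6 conversions and 2 bounces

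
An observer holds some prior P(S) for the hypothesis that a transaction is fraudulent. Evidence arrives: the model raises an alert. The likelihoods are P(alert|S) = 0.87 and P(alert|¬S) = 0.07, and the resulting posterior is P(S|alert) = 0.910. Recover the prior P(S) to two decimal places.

P(S) = 0.45

Bayes' rule in odds form gives O(S|E) = O(S)·[P(E|S)/P(E|¬S)], hence O(S) = O(S|E)/LR.
Posterior odds = 0.910/(1−0.910) = 10.1111. LR = 0.87/0.07 = 12.4286.
Prior odds = 10.1111/12.4286 = 0.8135, so P(S) = 0.8135/(1+0.8135) ≈ 0.45.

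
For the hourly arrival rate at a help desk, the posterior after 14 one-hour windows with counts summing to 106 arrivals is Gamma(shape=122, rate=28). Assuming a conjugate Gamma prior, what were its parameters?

A Gamma(α, β) prior (rate parametrization) on a Poisson rate with n observations summing to S gives posterior Gamma(α+S, β+n).
So α = 122 − 106 = 16 and β = 28 − 14 = 14.

Gamma(shape=16, rate=14)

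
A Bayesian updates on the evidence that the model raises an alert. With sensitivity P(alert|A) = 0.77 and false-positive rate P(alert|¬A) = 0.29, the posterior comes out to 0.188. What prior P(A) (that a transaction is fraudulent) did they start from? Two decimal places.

P(A) = 0.08

In odds form, posterior odds = prior odds × likelihood ratio, so prior odds = posterior odds ÷ LR.
Posterior odds = 0.188/(1−0.188) = 0.2315. LR = 0.77/0.29 = 2.6552.
Prior odds = 0.2315/2.6552 = 0.0872, so P(A) = 0.0872/(1+0.0872) ≈ 0.08.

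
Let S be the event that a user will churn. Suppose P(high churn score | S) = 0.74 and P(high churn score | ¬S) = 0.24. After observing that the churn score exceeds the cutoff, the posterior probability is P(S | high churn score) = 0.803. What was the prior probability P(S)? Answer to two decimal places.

In odds form, posterior odds = prior odds × likelihood ratio, so prior odds = posterior odds ÷ LR.
Posterior odds = 0.803/(1−0.803) = 4.0761. LR = 0.74/0.24 = 3.0833.
Prior odds = 4.0761/3.0833 = 1.3220, so P(S) = 1.3220/(1+1.3220) ≈ 0.57.

P(S) = 0.57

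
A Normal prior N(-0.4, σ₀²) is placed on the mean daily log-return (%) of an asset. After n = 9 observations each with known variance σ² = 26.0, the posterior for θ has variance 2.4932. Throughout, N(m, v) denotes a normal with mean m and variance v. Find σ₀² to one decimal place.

Posterior precision equals prior precision plus data precision: 1/σ_n² = 1/σ₀² + n/σ².
So 1/σ₀² = 1/2.4932 − 9/26.0 = 0.401091 − 0.346154 = 0.054937.
Hence σ₀² = 1/0.054937 ≈ 18.2.

σ₀² = 18.2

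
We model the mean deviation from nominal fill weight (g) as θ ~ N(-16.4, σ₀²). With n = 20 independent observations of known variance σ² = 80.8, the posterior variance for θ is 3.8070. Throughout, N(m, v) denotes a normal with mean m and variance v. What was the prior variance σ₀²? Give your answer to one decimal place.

σ₀² = 66.0

Posterior precision equals prior precision plus data precision: 1/σ_n² = 1/σ₀² + n/σ².
So 1/σ₀² = 1/3.8070 − 20/80.8 = 0.262674 − 0.247525 = 0.015149.
Hence σ₀² = 1/0.015149 ≈ 66.0.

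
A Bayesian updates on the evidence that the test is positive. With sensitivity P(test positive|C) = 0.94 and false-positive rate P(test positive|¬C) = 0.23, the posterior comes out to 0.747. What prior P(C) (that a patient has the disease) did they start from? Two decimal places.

Bayes' rule in odds form gives O(C|E) = O(C)·[P(E|C)/P(E|¬C)], hence O(C) = O(C|E)/LR.
Posterior odds = 0.747/(1−0.747) = 2.9526. LR = 0.94/0.23 = 4.0870.
Prior odds = 2.9526/4.0870 = 0.7224, so P(C) = 0.7224/(1+0.7224) ≈ 0.42.

P(C) = 0.42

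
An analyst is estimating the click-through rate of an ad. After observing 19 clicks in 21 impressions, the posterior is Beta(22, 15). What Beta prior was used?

Beta(3, 13)

Under Beta–binomial conjugacy the posterior parameters are (a+s, b+f).
Subtract the data counts: 22−19=3, 15−2=13.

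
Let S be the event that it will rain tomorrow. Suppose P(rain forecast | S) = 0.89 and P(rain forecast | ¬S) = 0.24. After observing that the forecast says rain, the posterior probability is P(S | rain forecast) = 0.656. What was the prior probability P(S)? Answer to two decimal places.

Bayes' rule in odds form gives O(S|E) = O(S)·[P(E|S)/P(E|¬S)], hence O(S) = O(S|E)/LR.
Posterior odds = 0.656/(1−0.656) = 1.9070. LR = 0.89/0.24 = 3.7083.
Prior odds = 1.9070/3.7083 = 0.5143, so P(S) = 0.5143/(1+0.5143) ≈ 0.34.

P(S) = 0.34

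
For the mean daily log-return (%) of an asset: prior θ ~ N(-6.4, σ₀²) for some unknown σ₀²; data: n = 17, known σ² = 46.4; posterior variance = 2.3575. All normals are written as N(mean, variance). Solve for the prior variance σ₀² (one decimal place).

σ₀² = 17.3

For the Normal–Normal model with known σ², precisions add: τ_n = τ₀ + n/σ².
So 1/σ₀² = 1/2.3575 − 17/46.4 = 0.424178 − 0.366379 = 0.057799.
Hence σ₀² = 1/0.057799 ≈ 17.3.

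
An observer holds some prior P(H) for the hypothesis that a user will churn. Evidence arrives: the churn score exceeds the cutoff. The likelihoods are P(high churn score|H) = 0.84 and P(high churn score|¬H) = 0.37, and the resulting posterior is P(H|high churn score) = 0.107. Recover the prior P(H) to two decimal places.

Bayes' rule in odds form gives O(H|E) = O(H)·[P(E|H)/P(E|¬H)], hence O(H) = O(H|E)/LR.
Posterior odds = 0.107/(1−0.107) = 0.1198. LR = 0.84/0.37 = 2.2703.
Prior odds = 0.1198/2.2703 = 0.0528, so P(H) = 0.0528/(1+0.0528) ≈ 0.05.

P(H) = 0.05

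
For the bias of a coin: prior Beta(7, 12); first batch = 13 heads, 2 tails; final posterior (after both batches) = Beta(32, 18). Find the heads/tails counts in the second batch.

12 heads and 4 tails

Sequential conjugate updates are equivalent to a single update on the pooled data, so total successes = posterior α − prior α and total failures = posterior β − prior β.
Total across both batches: 32−7=25 heads, 18−12=6 tails.
Subtract the first batch: 25−13=12 heads and 6−2=4 tails.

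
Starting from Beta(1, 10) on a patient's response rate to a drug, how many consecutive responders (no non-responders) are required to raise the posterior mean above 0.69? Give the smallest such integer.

After k responders and 0 non-responders the posterior is Beta(1+k, 10), with mean (1+k)/(1+10+k).
Set (1+k)/(11+k) > 0.69 and solve: k > (0.69·11 − 1)/(1 − 0.69) = 21.258.
The smallest integer exceeding 21.258 is 22, and checking k=22: (23)/(33) = 0.6970 > 0.69.

k = 22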